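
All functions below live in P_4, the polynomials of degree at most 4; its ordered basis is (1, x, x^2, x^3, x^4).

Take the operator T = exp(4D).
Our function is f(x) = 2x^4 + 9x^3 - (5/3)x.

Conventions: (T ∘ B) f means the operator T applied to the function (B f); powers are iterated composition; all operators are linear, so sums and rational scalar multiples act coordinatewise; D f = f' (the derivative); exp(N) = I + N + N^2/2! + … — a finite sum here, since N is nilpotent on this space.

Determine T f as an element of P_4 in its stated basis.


the result is g(x) = 2x^4 + 41x^3 + 300x^2 + (2827/3)x + 3244/3

order-1 term: 32x^3 + 108x^2 - 20/3
order-2 term: 192x^2 + 432x
order-3 term: 512x + 576
order-4 term: 512
the series for exp(4D) f terminates at order 4
exp(4D) f = 2x^4 + 41x^3 + 300x^2 + (2827/3)x + 3244/3


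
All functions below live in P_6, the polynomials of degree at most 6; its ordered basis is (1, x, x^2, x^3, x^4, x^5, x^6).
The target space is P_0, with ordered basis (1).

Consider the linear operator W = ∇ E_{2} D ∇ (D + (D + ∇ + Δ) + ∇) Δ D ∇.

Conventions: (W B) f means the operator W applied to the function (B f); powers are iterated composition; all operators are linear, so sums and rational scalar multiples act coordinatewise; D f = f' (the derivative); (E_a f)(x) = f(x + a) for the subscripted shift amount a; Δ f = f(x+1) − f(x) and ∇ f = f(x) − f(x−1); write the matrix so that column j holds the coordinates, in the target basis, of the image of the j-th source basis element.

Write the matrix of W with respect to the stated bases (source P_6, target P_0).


image of 1: 0
image of x: 0
image of x^2: 0
image of x^3: 0
image of x^4: 0
image of x^5: 0
image of x^6: 0
each image's coordinates form column j of the matrix

the matrix is [[0, 0, 0, 0, 0, 0, 0]] (rows listed top to bottom)


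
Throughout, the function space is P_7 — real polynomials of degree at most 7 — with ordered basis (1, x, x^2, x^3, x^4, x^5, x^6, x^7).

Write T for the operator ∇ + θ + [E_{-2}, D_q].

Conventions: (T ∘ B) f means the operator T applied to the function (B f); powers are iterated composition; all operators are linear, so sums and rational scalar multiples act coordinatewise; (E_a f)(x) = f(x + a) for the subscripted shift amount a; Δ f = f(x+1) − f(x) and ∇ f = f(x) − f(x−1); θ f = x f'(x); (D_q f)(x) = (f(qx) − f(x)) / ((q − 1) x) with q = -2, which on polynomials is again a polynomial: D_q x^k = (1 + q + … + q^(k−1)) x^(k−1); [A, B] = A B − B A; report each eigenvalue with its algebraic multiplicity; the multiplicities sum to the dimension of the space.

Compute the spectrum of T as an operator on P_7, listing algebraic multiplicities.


λ = 0 (multiplicity 1), λ = 1 (multiplicity 1), λ = 2 (multiplicity 1), λ = 3 (multiplicity 1), λ = 4 (multiplicity 1), λ = 5 (multiplicity 1), λ = 6 (multiplicity 1), λ = 7 (multiplicity 1)

image of 1: 0
image of x: x + 1
image of x^2: 2x^2 + 2x + 5
image of x^3: 3x^3 + 3x^2 - 21x + 1
image of x^4: 4x^4 + 4x^3 + 48x^2 - 32x + 71
image of x^5: 5x^5 + 5x^4 - 148x^3 + 154x^2 - 437x + 97
image of x^6: 6x^6 + 6x^5 + 327x^4 - 520x^3 + 2145x^2 - 1434x + 863
image of x^7: 7x^7 + 7x^6 - 831x^5 + 1691x^4 - 8315x^3 + 8661x^2 - 8935x + 2305
the matrix is upper triangular; its diagonal is (0, 1, 2, 3, 4, 5, 6, 7)
for a triangular matrix the eigenvalues are the diagonal entries, with algebraic multiplicity their repetition count


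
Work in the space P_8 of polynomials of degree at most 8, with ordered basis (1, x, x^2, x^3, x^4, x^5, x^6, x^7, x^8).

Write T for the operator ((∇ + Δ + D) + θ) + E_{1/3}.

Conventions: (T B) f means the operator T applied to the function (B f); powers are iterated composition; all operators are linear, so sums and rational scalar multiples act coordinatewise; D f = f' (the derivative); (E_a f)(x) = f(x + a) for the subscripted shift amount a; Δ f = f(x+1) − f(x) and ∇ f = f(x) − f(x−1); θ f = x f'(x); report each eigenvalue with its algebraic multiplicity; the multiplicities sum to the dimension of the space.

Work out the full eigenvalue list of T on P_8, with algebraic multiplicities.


λ = 1 (multiplicity 1), λ = 2 (multiplicity 1), λ = 3 (multiplicity 1), λ = 4 (multiplicity 1), λ = 5 (multiplicity 1), λ = 6 (multiplicity 1), λ = 7 (multiplicity 1), λ = 8 (multiplicity 1), λ = 9 (multiplicity 1)

image of 1: 1
image of x: 2x + 10/3
image of x^2: 3x^2 + (20/3)x + 1/9
image of x^3: 4x^3 + 10x^2 + (1/3)x + 55/27
image of x^4: 5x^4 + (40/3)x^3 + (2/3)x^2 + (220/27)x + 1/81
image of x^5: 6x^5 + (50/3)x^4 + (10/9)x^3 + (550/27)x^2 + (5/81)x + 487/243
image of x^6: 7x^6 + 20x^5 + (5/3)x^4 + (1100/27)x^3 + (5/27)x^2 + (974/81)x + 1/729
image of x^7: 8x^7 + (70/3)x^6 + (7/3)x^5 + (1925/27)x^4 + (35/81)x^3 + (3409/81)x^2 + (7/729)x + 4375/2187
image of x^8: 9x^8 + (80/3)x^7 + (28/9)x^6 + (3080/27)x^5 + (70/81)x^4 + (27272/243)x^3 + (28/729)x^2 + (35000/2187)x + 1/6561
the matrix is upper triangular; its diagonal is (1, 2, 3, 4, 5, 6, 7, 8, 9)
for a triangular matrix the eigenvalues are the diagonal entries, with algebraic multiplicity their repetition count


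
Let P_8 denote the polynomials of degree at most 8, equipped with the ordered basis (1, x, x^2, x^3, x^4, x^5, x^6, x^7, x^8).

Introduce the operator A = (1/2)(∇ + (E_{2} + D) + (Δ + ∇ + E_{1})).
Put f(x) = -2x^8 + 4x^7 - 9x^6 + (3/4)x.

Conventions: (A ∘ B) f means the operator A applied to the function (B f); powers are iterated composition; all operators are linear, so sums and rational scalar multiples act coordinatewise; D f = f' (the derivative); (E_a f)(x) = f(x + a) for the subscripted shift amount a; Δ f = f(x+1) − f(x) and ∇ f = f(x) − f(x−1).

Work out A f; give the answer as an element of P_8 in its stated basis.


the image equals g(x) = -2x^8 - 52x^7 - 23x^6 - 693x^5 - 550x^4 - 1976x^3 - 1360x^2 - (4525/4)x - 2219/8

∇ f = -16x^7 + 84x^6 - 250x^5 + 415x^4 - 432x^3 + 275x^2 - 98x + 63/4
E_{2} f = -2x^8 - 28x^7 - 177x^6 - 668x^5 - 1660x^4 - 2784x^3 - 3056x^2 - (7933/4)x - 1149/2
D f = -16x^7 + 28x^6 - 54x^5 + 3/4
(E_{2} + D) f = -2x^8 - 44x^7 - 149x^6 - 722x^5 - 1660x^4 - 2784x^3 - 3056x^2 - (7933/4)x - 2295/4
Δ f = -16x^7 - 28x^6 - 82x^5 - 135x^4 - 152x^3 - 107x^2 - 42x - 25/4
∇ f = -16x^7 + 84x^6 - 250x^5 + 415x^4 - 432x^3 + 275x^2 - 98x + 63/4
E_{1} f = -2x^8 - 12x^7 - 37x^6 - 82x^5 - 135x^4 - 152x^3 - 107x^2 - (165/4)x - 25/4
(Δ + ∇ + E_{1}) f = -2x^8 - 44x^7 + 19x^6 - 414x^5 + 145x^4 - 736x^3 + 61x^2 - (725/4)x + 13/4
(∇ + (E_{2} + D) + (Δ + ∇ + E_{1})) f = -4x^8 - 104x^7 - 46x^6 - 1386x^5 - 1100x^4 - 3952x^3 - 2720x^2 - (4525/2)x - 2219/4
((1/2)(∇ + (E_{2} + D) + (Δ + ∇ + E_{1}))) f = -2x^8 - 52x^7 - 23x^6 - 693x^5 - 550x^4 - 1976x^3 - 1360x^2 - (4525/4)x - 2219/8


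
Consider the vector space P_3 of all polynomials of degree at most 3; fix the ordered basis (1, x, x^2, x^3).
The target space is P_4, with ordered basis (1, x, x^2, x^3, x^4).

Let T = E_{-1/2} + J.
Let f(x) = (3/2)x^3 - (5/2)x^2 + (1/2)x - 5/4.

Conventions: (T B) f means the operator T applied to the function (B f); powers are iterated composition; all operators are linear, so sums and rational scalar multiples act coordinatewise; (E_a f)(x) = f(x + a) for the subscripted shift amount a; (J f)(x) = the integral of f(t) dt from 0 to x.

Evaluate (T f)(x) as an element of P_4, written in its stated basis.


E_{-1/2} f = (3/2)x^3 - (19/4)x^2 + (33/8)x - 37/16
J f = (3/8)x^4 - (5/6)x^3 + (1/4)x^2 - (5/4)x
(E_{-1/2} + J) f = (3/8)x^4 + (2/3)x^3 - (9/2)x^2 + (23/8)x - 37/16

the image equals g(x) = (3/8)x^4 + (2/3)x^3 - (9/2)x^2 + (23/8)x - 37/16


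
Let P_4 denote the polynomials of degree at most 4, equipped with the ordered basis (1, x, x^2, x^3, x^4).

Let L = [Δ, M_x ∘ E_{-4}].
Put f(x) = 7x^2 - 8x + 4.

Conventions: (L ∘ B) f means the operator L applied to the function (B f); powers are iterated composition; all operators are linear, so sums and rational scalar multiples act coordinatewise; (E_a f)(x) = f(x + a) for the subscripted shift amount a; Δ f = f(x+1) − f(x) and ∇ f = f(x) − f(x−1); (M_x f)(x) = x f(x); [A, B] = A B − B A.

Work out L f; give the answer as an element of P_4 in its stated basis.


E_{-4} f = 7x^2 - 64x + 148
M_x E_{-4} f = 7x^3 - 64x^2 + 148x
Δ (M_x ∘ E_{-4}) f = 21x^2 - 107x + 91
Δ f = 14x - 1
E_{-4} Δ f = 14x - 57
M_x E_{-4} Δ f = 14x^2 - 57x
[Δ, M_x ∘ E_{-4}] f = 7x^2 - 50x + 91

the image equals g(x) = 7x^2 - 50x + 91


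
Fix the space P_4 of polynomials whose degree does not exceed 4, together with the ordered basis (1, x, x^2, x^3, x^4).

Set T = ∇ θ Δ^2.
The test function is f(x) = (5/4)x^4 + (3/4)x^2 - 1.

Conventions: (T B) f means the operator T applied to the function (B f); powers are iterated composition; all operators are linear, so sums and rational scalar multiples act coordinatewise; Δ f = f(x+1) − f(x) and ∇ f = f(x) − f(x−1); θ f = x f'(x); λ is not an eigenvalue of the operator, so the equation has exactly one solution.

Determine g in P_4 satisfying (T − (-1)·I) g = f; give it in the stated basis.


the result is g(x) = (5/4)x^4 + (3/4)x^2 - 60x - 1

write g with unknown coordinates in the stated basis and equate coefficients in (T − (-1)·I) g = f
solving from the highest basis element down gives g = (5/4)x^4 + (3/4)x^2 - 60x - 1
check: T g = 60x
so T g − (-1)·g = (5/4)x^4 + (3/4)x^2 - 1 = f ✓


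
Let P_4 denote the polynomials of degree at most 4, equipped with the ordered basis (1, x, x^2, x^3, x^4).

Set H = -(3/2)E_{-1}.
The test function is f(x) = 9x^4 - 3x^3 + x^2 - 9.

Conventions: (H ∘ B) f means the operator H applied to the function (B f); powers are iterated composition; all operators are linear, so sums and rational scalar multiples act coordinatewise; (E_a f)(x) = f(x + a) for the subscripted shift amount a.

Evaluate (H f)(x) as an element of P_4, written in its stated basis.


the image equals g(x) = -(27/2)x^4 + (117/2)x^3 - 96x^2 + (141/2)x - 6

E_{-1} f = 9x^4 - 39x^3 + 64x^2 - 47x + 4
(-(3/2)E_{-1}) f = -(27/2)x^4 + (117/2)x^3 - 96x^2 + (141/2)x - 6


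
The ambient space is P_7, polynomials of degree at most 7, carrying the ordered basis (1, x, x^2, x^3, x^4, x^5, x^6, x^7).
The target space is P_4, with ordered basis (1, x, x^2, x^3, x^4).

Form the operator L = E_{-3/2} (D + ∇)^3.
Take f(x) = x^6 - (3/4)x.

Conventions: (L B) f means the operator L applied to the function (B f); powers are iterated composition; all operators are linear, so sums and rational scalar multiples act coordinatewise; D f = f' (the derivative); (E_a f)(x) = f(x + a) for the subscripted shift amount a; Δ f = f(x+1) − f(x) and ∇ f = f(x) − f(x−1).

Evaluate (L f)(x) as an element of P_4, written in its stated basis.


D f = 6x^5 - 3/4
∇ f = 6x^5 - 15x^4 + 20x^3 - 15x^2 + 6x - 7/4
(D + ∇) f = 12x^5 - 15x^4 + 20x^3 - 15x^2 + 6x - 5/2
D (D + ∇) f = 60x^4 - 60x^3 + 60x^2 - 30x + 6
∇ (D + ∇) f = 60x^4 - 180x^3 + 270x^2 - 210x + 68
(D + ∇) (D + ∇) f = 120x^4 - 240x^3 + 330x^2 - 240x + 74
D (D + ∇) (D + ∇) f = 480x^3 - 720x^2 + 660x - 240
∇ (D + ∇) (D + ∇) f = 480x^3 - 1440x^2 + 1860x - 930
(D + ∇) (D + ∇) (D + ∇) f = 960x^3 - 2160x^2 + 2520x - 1170
E_{-3/2} (D + ∇)^3 f = 960x^3 - 6480x^2 + 15480x - 13050

the image equals g(x) = 960x^3 - 6480x^2 + 15480x - 13050


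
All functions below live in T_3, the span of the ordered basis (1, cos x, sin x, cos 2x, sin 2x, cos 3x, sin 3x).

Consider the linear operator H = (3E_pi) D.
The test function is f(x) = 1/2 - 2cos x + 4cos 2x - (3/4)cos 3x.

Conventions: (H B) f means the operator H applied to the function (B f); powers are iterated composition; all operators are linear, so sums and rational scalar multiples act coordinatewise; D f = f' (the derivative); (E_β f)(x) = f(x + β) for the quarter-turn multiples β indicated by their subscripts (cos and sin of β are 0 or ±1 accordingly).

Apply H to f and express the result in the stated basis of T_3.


D f = 2sin x - 8sin 2x + (9/4)sin 3x
E_pi D f = -2sin x - 8sin 2x - (9/4)sin 3x
(3E_pi) D f = -6sin x - 24sin 2x - (27/4)sin 3x

the image equals g(x) = -6sin x - 24sin 2x - (27/4)sin 3x


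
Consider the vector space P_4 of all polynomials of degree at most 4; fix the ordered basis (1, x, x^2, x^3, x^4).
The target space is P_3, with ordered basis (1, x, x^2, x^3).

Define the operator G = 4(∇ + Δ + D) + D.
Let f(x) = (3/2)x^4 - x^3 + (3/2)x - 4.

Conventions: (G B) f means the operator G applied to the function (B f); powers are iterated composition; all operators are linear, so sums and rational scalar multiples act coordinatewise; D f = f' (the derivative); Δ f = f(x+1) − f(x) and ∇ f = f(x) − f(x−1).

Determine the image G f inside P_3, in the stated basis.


∇ f = 6x^3 - 12x^2 + 9x - 1
Δ f = 6x^3 + 6x^2 + 3x + 2
D f = 6x^3 - 3x^2 + 3/2
(∇ + Δ + D) f = 18x^3 - 9x^2 + 12x + 5/2
(4(∇ + Δ + D)) f = 72x^3 - 36x^2 + 48x + 10
D f = 6x^3 - 3x^2 + 3/2
(4(∇ + Δ + D) + D) f = 78x^3 - 39x^2 + 48x + 23/2

the image equals g(x) = 78x^3 - 39x^2 + 48x + 23/2


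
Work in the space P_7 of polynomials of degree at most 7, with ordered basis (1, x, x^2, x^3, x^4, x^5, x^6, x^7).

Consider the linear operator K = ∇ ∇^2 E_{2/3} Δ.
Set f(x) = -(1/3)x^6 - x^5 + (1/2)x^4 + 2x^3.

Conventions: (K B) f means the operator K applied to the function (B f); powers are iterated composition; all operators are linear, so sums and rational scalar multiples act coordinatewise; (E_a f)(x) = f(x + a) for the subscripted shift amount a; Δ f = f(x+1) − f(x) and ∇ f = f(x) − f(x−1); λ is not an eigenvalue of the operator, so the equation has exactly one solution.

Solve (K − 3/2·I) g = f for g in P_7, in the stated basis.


write g with unknown coordinates in the stated basis and equate coefficients in (K − 3/2·I) g = f
solving from the highest basis element down gives g = (2/9)x^6 + (2/3)x^5 - (1/3)x^4 - (4/3)x^3 + (160/3)x^2 + (160/9)x + 16/27
check: K g = 80x^2 + (80/3)x + 8/9
so K g − 3/2·g = -(1/3)x^6 - x^5 + (1/2)x^4 + 2x^3 = f ✓

the result is g(x) = (2/9)x^6 + (2/3)x^5 - (1/3)x^4 - (4/3)x^3 + (160/3)x^2 + (160/9)x + 16/27


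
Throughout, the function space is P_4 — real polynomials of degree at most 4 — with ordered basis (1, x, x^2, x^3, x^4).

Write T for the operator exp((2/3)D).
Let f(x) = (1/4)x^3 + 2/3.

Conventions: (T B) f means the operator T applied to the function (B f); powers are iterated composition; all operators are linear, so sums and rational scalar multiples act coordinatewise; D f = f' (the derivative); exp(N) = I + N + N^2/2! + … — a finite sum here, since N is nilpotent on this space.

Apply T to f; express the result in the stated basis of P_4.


order-1 term: (1/2)x^2
order-2 term: (1/3)x
order-3 term: 2/27
the series for exp((2/3)D) f terminates at order 3
exp((2/3)D) f = (1/4)x^3 + (1/2)x^2 + (1/3)x + 20/27

g(x) = (1/4)x^3 + (1/2)x^2 + (1/3)x + 20/27


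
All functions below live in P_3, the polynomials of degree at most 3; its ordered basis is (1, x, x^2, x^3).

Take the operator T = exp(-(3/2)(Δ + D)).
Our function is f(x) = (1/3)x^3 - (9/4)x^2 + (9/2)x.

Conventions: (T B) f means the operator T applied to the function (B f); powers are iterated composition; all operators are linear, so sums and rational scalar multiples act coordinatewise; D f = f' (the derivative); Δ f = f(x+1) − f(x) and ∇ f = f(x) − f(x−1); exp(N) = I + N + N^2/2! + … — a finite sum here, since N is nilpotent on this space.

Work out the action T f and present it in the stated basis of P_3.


the result is g(x) = (1/3)x^3 - (21/4)x^2 + (51/2)x - 283/8

order-1 term: -3x^2 + 12x - 85/8
order-2 term: 9x - 63/4
order-3 term: -9
the series for exp(-(3/2)(Δ + D)) f terminates at order 3
exp(-(3/2)(Δ + D)) f = (1/3)x^3 - (21/4)x^2 + (51/2)x - 283/8


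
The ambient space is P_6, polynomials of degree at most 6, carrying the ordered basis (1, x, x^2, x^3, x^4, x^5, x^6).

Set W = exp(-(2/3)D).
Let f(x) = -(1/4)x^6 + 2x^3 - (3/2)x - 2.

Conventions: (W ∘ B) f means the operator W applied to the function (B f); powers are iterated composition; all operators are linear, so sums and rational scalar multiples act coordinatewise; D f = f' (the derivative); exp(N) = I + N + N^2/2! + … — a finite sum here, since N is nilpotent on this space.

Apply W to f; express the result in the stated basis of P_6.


the result is g(x) = -(1/4)x^6 + x^5 - (5/3)x^4 + (94/27)x^3 - (128/27)x^2 + (221/162)x - 1177/729

order-1 term: x^5 - 4x^2 + 1
order-2 term: -(5/3)x^4 + (8/3)x
order-3 term: (40/27)x^3 - 16/27
order-4 term: -(20/27)x^2
order-5 term: (16/81)x
order-6 term: -16/729
the series for exp(-(2/3)D) f terminates at order 6
exp(-(2/3)D) f = -(1/4)x^6 + x^5 - (5/3)x^4 + (94/27)x^3 - (128/27)x^2 + (221/162)x - 1177/729


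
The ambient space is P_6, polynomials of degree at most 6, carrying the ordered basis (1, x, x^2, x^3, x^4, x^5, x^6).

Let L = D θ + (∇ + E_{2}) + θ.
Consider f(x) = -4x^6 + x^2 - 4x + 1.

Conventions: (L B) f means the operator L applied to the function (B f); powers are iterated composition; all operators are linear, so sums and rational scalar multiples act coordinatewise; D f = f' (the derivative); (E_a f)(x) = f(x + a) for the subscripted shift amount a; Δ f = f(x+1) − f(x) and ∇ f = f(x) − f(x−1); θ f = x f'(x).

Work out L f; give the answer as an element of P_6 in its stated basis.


the image equals g(x) = -28x^6 - 216x^5 - 180x^4 - 720x^3 - 897x^2 - 790x - 264

θ f = -24x^6 + 2x^2 - 4x
D θ f = -144x^5 + 4x - 4
∇ f = -24x^5 + 60x^4 - 80x^3 + 60x^2 - 22x - 1
E_{2} f = -4x^6 - 48x^5 - 240x^4 - 640x^3 - 959x^2 - 768x - 259
(∇ + E_{2}) f = -4x^6 - 72x^5 - 180x^4 - 720x^3 - 899x^2 - 790x - 260
θ f = -24x^6 + 2x^2 - 4x
(D θ + (∇ + E_{2}) + θ) f = -28x^6 - 216x^5 - 180x^4 - 720x^3 - 897x^2 - 790x - 264


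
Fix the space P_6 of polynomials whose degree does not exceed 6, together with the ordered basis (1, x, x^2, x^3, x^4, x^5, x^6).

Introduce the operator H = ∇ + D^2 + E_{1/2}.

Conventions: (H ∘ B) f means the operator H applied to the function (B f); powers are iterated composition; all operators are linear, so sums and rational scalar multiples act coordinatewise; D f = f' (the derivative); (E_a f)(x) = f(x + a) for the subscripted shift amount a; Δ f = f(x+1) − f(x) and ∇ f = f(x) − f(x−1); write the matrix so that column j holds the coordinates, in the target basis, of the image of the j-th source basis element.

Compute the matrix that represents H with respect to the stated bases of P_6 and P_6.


image of 1: 1
image of x: x + 3/2
image of x^2: x^2 + 3x + 5/4
image of x^3: x^3 + (9/2)x^2 + (15/4)x + 9/8
image of x^4: x^4 + 6x^3 + (15/2)x^2 + (9/2)x - 15/16
image of x^5: x^5 + (15/2)x^4 + (25/2)x^3 + (45/4)x^2 - (75/16)x + 33/32
image of x^6: x^6 + 9x^5 + (75/4)x^4 + (45/2)x^3 - (225/16)x^2 + (99/16)x - 63/64
each image's coordinates form column j of the matrix

the matrix is [[1, 3/2, 5/4, 9/8, -15/16, 33/32, -63/64]; [0, 1, 3, 15/4, 9/2, -75/16, 99/16]; [0, 0, 1, 9/2, 15/2, 45/4, -225/16]; [0, 0, 0, 1, 6, 25/2, 45/2]; [0, 0, 0, 0, 1, 15/2, 75/4]; [0, 0, 0, 0, 0, 1, 9]; [0, 0, 0, 0, 0, 0, 1]] (rows listed top to bottom)


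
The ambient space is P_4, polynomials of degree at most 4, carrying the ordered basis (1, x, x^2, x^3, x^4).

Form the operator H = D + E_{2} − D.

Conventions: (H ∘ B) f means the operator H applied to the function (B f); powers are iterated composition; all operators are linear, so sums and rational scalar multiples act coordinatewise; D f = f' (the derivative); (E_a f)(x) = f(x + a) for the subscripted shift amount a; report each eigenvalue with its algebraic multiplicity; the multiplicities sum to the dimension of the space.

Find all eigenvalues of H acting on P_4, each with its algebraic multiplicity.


λ = 1 (multiplicity 5)

image of 1: 1
image of x: x + 2
image of x^2: x^2 + 4x + 4
image of x^3: x^3 + 6x^2 + 12x + 8
image of x^4: x^4 + 8x^3 + 24x^2 + 32x + 16
the matrix is upper triangular; its diagonal is (1, 1, 1, 1, 1)
for a triangular matrix the eigenvalues are the diagonal entries, with algebraic multiplicity their repetition count


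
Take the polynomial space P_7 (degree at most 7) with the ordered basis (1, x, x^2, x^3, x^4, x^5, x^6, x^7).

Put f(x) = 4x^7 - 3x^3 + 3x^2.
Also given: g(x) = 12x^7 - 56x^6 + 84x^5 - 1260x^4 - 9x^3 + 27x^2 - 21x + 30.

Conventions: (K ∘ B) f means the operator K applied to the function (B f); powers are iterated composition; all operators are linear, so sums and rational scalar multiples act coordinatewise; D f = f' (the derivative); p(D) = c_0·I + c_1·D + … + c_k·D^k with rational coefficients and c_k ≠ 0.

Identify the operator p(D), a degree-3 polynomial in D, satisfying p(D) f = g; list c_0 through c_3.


p(D) = 3·I − 2·D + (1/2)·D^2 − (3/2)·D^3, i.e. c_0 = 3, c_1 = -2, c_2 = 1/2, c_3 = -3/2

D^0 f = 4x^7 - 3x^3 + 3x^2
D^1 f = 28x^6 - 9x^2 + 6x
D^2 f = 168x^5 - 18x + 6
D^3 f = 840x^4 - 18
matching coefficients of g against c_0 f + c_1 Df + … from the top degree down determines the c_i
solution: c_0 = 3, c_1 = -2, c_2 = 1/2, c_3 = -3/2


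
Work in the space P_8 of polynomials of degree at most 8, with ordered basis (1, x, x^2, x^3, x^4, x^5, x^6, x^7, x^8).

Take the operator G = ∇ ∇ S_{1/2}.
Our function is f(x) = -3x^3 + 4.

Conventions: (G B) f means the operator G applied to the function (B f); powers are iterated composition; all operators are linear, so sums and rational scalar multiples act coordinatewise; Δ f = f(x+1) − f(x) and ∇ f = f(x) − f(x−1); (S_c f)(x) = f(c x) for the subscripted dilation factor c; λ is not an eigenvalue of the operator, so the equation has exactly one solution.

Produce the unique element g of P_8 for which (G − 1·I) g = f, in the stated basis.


the result is g(x) = 3x^3 + (9/4)x - 25/4

write g with unknown coordinates in the stated basis and equate coefficients in (G − 1·I) g = f
solving from the highest basis element down gives g = 3x^3 + (9/4)x - 25/4
check: G g = (9/4)x - 9/4
so G g − 1·g = -3x^3 + 4 = f ✓


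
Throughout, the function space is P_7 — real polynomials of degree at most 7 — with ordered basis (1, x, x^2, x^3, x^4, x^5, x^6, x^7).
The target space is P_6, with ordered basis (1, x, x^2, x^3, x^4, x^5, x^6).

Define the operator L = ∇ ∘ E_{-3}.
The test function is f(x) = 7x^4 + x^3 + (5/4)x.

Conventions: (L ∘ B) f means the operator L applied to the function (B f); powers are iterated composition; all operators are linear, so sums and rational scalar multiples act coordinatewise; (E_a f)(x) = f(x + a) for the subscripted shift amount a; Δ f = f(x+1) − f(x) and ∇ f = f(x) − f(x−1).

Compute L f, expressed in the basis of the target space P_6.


E_{-3} f = 7x^4 - 83x^3 + 369x^2 - (2911/4)x + 2145/4
∇ E_{-3} f = 28x^3 - 291x^2 + 1015x - 4747/4

the image equals g(x) = 28x^3 - 291x^2 + 1015x - 4747/4


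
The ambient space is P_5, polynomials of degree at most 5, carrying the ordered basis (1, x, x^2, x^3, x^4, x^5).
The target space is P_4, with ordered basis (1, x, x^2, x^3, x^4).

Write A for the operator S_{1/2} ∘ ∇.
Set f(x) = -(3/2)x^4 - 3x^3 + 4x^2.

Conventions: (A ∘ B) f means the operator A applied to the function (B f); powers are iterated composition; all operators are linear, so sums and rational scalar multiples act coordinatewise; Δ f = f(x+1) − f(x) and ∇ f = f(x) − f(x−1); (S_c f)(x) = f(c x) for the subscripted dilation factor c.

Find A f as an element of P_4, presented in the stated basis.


∇ f = -6x^3 + 11x - 11/2
S_{1/2} ∇ f = -(3/4)x^3 + (11/2)x - 11/2

the image equals g(x) = -(3/4)x^3 + (11/2)x - 11/2


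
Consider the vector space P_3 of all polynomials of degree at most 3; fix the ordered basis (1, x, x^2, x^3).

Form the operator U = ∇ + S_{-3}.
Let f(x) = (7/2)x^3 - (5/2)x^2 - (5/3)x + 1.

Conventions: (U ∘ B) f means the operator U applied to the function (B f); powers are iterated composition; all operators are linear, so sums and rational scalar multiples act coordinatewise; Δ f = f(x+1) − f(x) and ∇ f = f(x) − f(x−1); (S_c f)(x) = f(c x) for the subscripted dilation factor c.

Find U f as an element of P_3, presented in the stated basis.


the image equals g(x) = -(189/2)x^3 - 12x^2 - (21/2)x + 16/3

∇ f = (21/2)x^2 - (31/2)x + 13/3
S_{-3} f = -(189/2)x^3 - (45/2)x^2 + 5x + 1
(∇ + S_{-3}) f = -(189/2)x^3 - 12x^2 - (21/2)x + 16/3


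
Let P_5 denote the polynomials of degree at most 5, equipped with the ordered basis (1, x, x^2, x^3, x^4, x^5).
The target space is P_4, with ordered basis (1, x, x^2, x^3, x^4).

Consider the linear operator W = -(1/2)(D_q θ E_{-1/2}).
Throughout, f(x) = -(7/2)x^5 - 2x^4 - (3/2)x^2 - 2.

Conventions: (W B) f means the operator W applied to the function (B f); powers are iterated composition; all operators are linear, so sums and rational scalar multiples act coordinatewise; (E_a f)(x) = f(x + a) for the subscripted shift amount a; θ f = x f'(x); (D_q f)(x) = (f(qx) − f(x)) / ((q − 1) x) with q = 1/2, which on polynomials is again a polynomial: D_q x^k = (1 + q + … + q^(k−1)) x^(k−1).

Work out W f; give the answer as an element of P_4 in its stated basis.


E_{-1/2} f = -(7/2)x^5 + (27/4)x^4 - (19/4)x^3 - (1/8)x^2 + (45/32)x - 153/64
θ E_{-1/2} f = -(35/2)x^5 + 27x^4 - (57/4)x^3 - (1/4)x^2 + (45/32)x
D_q θ E_{-1/2} f = -(1085/32)x^4 + (405/8)x^3 - (399/16)x^2 - (3/8)x + 45/32
(-(1/2)(D_q θ E_{-1/2})) f = (1085/64)x^4 - (405/16)x^3 + (399/32)x^2 + (3/16)x - 45/64

g(x) = (1085/64)x^4 - (405/16)x^3 + (399/32)x^2 + (3/16)x - 45/64


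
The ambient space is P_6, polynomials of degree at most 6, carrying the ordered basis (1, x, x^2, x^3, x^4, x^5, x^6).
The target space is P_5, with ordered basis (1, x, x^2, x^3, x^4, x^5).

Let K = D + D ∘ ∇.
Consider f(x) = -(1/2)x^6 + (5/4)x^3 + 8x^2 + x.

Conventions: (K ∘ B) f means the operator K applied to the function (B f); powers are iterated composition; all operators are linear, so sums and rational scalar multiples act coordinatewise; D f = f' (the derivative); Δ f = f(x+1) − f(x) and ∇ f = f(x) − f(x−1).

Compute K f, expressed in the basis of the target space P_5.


D f = -3x^5 + (15/4)x^2 + 16x + 1
∇ f = -3x^5 + (15/2)x^4 - 10x^3 + (45/4)x^2 + (37/4)x - 21/4
D ∇ f = -15x^4 + 30x^3 - 30x^2 + (45/2)x + 37/4
(D + D ∘ ∇) f = -3x^5 - 15x^4 + 30x^3 - (105/4)x^2 + (77/2)x + 41/4

g(x) = -3x^5 - 15x^4 + 30x^3 - (105/4)x^2 + (77/2)x + 41/4


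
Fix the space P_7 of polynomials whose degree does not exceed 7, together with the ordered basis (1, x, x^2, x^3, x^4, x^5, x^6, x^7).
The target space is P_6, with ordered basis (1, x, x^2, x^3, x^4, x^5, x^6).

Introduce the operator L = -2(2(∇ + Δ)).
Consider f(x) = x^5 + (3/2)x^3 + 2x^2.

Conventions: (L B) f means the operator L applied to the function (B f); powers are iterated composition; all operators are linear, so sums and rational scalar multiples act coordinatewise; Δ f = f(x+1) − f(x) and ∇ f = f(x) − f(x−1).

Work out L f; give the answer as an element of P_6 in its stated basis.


∇ f = 5x^4 - 10x^3 + (29/2)x^2 - (11/2)x + 1/2
Δ f = 5x^4 + 10x^3 + (29/2)x^2 + (27/2)x + 9/2
(∇ + Δ) f = 10x^4 + 29x^2 + 8x + 5
(2(∇ + Δ)) f = 20x^4 + 58x^2 + 16x + 10
(-2(2(∇ + Δ))) f = -40x^4 - 116x^2 - 32x - 20

the image equals g(x) = -40x^4 - 116x^2 - 32x - 20


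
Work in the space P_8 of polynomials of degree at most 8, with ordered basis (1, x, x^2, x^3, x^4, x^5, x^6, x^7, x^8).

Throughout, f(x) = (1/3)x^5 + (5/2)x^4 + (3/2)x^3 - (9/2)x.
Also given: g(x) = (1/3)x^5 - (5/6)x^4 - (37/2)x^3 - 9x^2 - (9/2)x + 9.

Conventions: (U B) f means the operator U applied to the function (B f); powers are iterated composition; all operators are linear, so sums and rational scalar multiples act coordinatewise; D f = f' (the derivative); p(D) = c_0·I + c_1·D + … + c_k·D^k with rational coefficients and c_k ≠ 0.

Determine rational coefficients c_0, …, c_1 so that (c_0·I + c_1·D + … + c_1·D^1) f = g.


p(D) = I − 2·D, i.e. c_0 = 1, c_1 = -2

D^0 f = (1/3)x^5 + (5/2)x^4 + (3/2)x^3 - (9/2)x
D^1 f = (5/3)x^4 + 10x^3 + (9/2)x^2 - 9/2
matching coefficients of g against c_0 f + c_1 Df + … from the top degree down determines the c_i
solution: c_0 = 1, c_1 = -2


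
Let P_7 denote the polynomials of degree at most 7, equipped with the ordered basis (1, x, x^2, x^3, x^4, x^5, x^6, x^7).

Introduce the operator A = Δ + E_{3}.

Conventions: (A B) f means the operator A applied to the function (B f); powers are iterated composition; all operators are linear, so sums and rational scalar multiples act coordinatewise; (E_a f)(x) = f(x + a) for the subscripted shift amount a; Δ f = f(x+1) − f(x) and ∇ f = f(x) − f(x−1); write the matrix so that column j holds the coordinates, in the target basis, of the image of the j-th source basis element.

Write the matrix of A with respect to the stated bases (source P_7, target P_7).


the matrix is [[1, 4, 10, 28, 82, 244, 730, 2188]; [0, 1, 8, 30, 112, 410, 1464, 5110]; [0, 0, 1, 12, 60, 280, 1230, 5124]; [0, 0, 0, 1, 16, 100, 560, 2870]; [0, 0, 0, 0, 1, 20, 150, 980]; [0, 0, 0, 0, 0, 1, 24, 210]; [0, 0, 0, 0, 0, 0, 1, 28]; [0, 0, 0, 0, 0, 0, 0, 1]] (rows listed top to bottom)

image of 1: 1
image of x: x + 4
image of x^2: x^2 + 8x + 10
image of x^3: x^3 + 12x^2 + 30x + 28
image of x^4: x^4 + 16x^3 + 60x^2 + 112x + 82
image of x^5: x^5 + 20x^4 + 100x^3 + 280x^2 + 410x + 244
image of x^6: x^6 + 24x^5 + 150x^4 + 560x^3 + 1230x^2 + 1464x + 730
image of x^7: x^7 + 28x^6 + 210x^5 + 980x^4 + 2870x^3 + 5124x^2 + 5110x + 2188
each image's coordinates form column j of the matrix


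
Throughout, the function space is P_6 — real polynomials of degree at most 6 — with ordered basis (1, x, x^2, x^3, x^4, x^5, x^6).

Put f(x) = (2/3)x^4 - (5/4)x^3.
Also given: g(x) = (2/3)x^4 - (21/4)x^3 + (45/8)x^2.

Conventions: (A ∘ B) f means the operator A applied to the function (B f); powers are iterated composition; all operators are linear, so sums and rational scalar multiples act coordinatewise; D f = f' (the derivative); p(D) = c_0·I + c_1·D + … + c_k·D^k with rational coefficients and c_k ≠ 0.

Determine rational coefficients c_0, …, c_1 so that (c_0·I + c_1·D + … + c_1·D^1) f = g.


D^0 f = (2/3)x^4 - (5/4)x^3
D^1 f = (8/3)x^3 - (15/4)x^2
matching coefficients of g against c_0 f + c_1 Df + … from the top degree down determines the c_i
solution: c_0 = 1, c_1 = -3/2

p(D) = I − (3/2)·D, i.e. c_0 = 1, c_1 = -3/2


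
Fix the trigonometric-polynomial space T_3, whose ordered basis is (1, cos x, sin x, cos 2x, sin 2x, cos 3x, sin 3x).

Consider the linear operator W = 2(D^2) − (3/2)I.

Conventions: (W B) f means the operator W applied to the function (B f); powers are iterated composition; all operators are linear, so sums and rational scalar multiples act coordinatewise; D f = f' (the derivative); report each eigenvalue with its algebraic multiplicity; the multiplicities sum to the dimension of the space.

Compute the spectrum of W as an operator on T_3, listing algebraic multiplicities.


λ = -39/2 (multiplicity 2), λ = -19/2 (multiplicity 2), λ = -7/2 (multiplicity 2), λ = -3/2 (multiplicity 1)

image of 1: -3/2
image of cos x: -(7/2)cos x
image of sin x: -(7/2)sin x
image of cos 2x: -(19/2)cos 2x
image of sin 2x: -(19/2)sin 2x
image of cos 3x: -(39/2)cos 3x
image of sin 3x: -(39/2)sin 3x
the matrix is diagonal; its diagonal is (-3/2, -7/2, -7/2, -19/2, -19/2, -39/2, -39/2)
for a triangular matrix the eigenvalues are the diagonal entries, with algebraic multiplicity their repetition count


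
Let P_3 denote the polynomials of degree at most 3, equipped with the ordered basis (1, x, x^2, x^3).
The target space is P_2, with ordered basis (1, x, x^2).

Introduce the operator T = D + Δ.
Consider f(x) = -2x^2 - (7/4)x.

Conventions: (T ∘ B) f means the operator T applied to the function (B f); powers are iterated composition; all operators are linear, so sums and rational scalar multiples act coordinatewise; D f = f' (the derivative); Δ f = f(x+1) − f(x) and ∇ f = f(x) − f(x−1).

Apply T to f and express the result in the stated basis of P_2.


D f = -4x - 7/4
Δ f = -4x - 15/4
(D + Δ) f = -8x - 11/2

the result is g(x) = -8x - 11/2


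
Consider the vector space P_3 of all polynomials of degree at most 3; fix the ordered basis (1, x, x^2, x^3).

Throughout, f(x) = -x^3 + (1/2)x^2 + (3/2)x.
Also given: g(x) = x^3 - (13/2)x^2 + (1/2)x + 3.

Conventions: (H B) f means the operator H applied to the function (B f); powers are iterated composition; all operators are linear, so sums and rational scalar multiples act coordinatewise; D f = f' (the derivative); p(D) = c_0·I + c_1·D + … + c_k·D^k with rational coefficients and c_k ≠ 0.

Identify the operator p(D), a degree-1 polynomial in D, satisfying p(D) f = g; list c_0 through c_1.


c_0 = -1, c_1 = 2

D^0 f = -x^3 + (1/2)x^2 + (3/2)x
D^1 f = -3x^2 + x + 3/2
matching coefficients of g against c_0 f + c_1 Df + … from the top degree down determines the c_i
solution: c_0 = -1, c_1 = 2


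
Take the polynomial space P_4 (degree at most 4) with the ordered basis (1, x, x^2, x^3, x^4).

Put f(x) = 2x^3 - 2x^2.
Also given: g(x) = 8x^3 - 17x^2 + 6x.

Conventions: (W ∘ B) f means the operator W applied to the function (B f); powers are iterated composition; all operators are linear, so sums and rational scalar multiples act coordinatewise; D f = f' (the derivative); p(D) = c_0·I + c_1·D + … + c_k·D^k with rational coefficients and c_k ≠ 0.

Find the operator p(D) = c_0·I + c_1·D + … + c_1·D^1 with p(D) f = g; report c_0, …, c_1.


D^0 f = 2x^3 - 2x^2
D^1 f = 6x^2 - 4x
matching coefficients of g against c_0 f + c_1 Df + … from the top degree down determines the c_i
solution: c_0 = 4, c_1 = -3/2

p(D) = 4·I − (3/2)·D, i.e. c_0 = 4, c_1 = -3/2


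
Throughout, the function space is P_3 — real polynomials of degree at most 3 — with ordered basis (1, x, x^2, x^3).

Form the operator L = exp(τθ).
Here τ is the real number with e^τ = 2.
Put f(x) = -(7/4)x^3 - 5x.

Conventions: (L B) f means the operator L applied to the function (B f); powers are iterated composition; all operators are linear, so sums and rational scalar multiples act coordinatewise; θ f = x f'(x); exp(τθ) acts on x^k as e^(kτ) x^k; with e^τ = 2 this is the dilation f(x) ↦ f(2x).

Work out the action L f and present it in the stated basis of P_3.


exp(τθ) x^k = e^(kτ) x^k; with e^τ = 2 this sends x^k to 2^k x^k
x ↦ 2 x
x^3 ↦ 8 x^3
applying this coordinatewise to f: exp(τθ) f = -14x^3 - 10x

the image equals g(x) = -14x^3 - 10x


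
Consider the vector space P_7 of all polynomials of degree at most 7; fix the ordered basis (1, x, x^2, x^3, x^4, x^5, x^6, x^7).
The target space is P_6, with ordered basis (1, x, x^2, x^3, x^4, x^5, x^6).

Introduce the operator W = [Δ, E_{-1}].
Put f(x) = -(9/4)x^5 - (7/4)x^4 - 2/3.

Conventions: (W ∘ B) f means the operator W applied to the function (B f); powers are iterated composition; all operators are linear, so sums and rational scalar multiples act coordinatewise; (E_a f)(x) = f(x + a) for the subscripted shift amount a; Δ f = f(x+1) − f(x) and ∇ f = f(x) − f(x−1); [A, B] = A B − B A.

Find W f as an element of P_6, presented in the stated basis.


the image equals g(x) = 0

E_{-1} f = -(9/4)x^5 + (19/2)x^4 - (31/2)x^3 + 12x^2 - (17/4)x - 1/6
Δ E_{-1} f = -(45/4)x^4 + (31/2)x^3 - 12x^2 + (17/4)x - 1/2
Δ f = -(45/4)x^4 - (59/2)x^3 - 33x^2 - (73/4)x - 4
E_{-1} Δ f = -(45/4)x^4 + (31/2)x^3 - 12x^2 + (17/4)x - 1/2
[Δ, E_{-1}] f = 0


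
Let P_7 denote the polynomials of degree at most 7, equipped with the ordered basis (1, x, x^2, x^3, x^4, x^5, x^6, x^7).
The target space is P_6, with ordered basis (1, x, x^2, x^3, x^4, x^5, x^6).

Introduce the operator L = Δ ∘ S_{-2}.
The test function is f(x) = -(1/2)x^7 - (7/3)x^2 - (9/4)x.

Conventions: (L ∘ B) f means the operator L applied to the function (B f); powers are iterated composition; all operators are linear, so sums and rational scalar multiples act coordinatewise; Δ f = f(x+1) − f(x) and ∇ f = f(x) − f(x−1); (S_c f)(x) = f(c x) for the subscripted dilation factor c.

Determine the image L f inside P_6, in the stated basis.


the result is g(x) = 448x^6 + 1344x^5 + 2240x^4 + 2240x^3 + 1344x^2 + (1288/3)x + 355/6

S_{-2} f = 64x^7 - (28/3)x^2 + (9/2)x
Δ S_{-2} f = 448x^6 + 1344x^5 + 2240x^4 + 2240x^3 + 1344x^2 + (1288/3)x + 355/6


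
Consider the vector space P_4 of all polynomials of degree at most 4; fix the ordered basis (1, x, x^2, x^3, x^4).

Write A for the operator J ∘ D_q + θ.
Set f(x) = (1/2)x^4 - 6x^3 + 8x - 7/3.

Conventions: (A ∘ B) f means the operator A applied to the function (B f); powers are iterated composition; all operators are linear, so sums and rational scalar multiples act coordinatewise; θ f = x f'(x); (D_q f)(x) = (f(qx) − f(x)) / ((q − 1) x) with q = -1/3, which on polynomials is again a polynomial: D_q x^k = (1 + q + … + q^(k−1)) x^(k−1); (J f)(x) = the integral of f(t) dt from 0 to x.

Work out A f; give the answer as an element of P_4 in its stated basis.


D_q f = (10/27)x^3 - (14/3)x^2 + 8
J D_q f = (5/54)x^4 - (14/9)x^3 + 8x
θ f = 2x^4 - 18x^3 + 8x
(J ∘ D_q + θ) f = (113/54)x^4 - (176/9)x^3 + 16x

g(x) = (113/54)x^4 - (176/9)x^3 + 16x


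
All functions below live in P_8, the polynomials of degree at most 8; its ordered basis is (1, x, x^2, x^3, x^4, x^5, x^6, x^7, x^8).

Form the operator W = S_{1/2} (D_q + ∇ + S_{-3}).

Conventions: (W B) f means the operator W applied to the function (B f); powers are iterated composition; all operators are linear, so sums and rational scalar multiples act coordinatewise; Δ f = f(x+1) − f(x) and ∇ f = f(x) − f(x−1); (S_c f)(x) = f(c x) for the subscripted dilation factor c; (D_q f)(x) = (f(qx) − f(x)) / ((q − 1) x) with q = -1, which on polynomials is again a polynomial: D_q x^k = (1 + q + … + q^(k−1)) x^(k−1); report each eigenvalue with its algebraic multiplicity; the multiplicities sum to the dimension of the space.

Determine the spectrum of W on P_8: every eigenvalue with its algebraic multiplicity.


image of 1: 1
image of x: -(3/2)x + 2
image of x^2: (9/4)x^2 + x - 1
image of x^3: -(27/8)x^3 + x^2 - (3/2)x + 1
image of x^4: (81/16)x^4 + (1/2)x^3 - (3/2)x^2 + 2x - 1
image of x^5: -(243/32)x^5 + (3/8)x^4 - (5/4)x^3 + (5/2)x^2 - (5/2)x + 1
image of x^6: (729/64)x^6 + (3/16)x^5 - (15/16)x^4 + (5/2)x^3 - (15/4)x^2 + 3x - 1
image of x^7: -(2187/128)x^7 + (1/8)x^6 - (21/32)x^5 + (35/16)x^4 - (35/8)x^3 + (21/4)x^2 - (7/2)x + 1
image of x^8: (6561/256)x^8 + (1/16)x^7 - (7/16)x^6 + (7/4)x^5 - (35/8)x^4 + 7x^3 - 7x^2 + 4x - 1
the matrix is upper triangular; its diagonal is (1, -3/2, 9/4, -27/8, 81/16, -243/32, 729/64, -2187/128, 6561/256)
for a triangular matrix the eigenvalues are the diagonal entries, with algebraic multiplicity their repetition count

λ = -2187/128 (multiplicity 1), λ = -243/32 (multiplicity 1), λ = -27/8 (multiplicity 1), λ = -3/2 (multiplicity 1), λ = 1 (multiplicity 1), λ = 9/4 (multiplicity 1), λ = 81/16 (multiplicity 1), λ = 729/64 (multiplicity 1), λ = 6561/256 (multiplicity 1)


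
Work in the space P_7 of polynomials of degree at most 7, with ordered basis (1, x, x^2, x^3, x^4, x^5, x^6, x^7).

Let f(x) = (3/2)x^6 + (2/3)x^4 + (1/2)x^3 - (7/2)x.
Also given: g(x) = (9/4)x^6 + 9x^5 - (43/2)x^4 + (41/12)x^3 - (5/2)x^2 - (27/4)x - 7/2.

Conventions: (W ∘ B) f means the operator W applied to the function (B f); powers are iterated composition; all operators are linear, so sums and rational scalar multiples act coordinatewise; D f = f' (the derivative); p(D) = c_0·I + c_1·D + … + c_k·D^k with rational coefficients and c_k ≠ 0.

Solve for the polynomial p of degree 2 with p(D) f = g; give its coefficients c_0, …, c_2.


c_0 = 3/2, c_1 = 1, c_2 = -1/2

D^0 f = (3/2)x^6 + (2/3)x^4 + (1/2)x^3 - (7/2)x
D^1 f = 9x^5 + (8/3)x^3 + (3/2)x^2 - 7/2
D^2 f = 45x^4 + 8x^2 + 3x
matching coefficients of g against c_0 f + c_1 Df + … from the top degree down determines the c_i
solution: c_0 = 3/2, c_1 = 1, c_2 = -1/2
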